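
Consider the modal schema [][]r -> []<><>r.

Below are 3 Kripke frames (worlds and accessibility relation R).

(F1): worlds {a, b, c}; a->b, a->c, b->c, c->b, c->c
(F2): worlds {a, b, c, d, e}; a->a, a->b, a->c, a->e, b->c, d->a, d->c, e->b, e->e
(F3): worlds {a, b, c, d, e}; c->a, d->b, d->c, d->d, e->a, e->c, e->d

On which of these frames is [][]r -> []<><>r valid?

This is the axiom for a generalized confluence (Geach) condition; its first-order frame correspondent is forall x forall z (xRz -> exists w (x R^2 w & z R^2 w)).
(F1): ✓.
(F2): fails — aRb but no w with aR²w and bR²w.
(F3): fails — cRa but no w with cR²w and aR²w.
Valid on: (F1).

(F1)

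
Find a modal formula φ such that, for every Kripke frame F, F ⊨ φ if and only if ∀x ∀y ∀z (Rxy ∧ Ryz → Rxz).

□q → □□q

A defining formula is □q → □□q (the 4 axiom).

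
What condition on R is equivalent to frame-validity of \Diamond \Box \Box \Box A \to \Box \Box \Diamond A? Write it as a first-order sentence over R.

\forall x \forall y \forall z ((xRy \wedge x R^2 z) \to \exists w (y R^3 w \wedge zRw))

This is a Sahlqvist (Geach-type) schema ◇^1□^3A → □^2◇^1A.
Minimal-valuation argument: fix x; take any y with xR^1y and any z with xR^2z. Set V(A) to the set of worlds R-reachable from y in exactly 3 steps. Then □^3A holds at y, so the antecedent holds at x; validity forces ◇^1A at z, giving a w with zR^1w and yR^3w.
First-order correspondent: \forall x \forall y \forall z ((xRy \wedge x R^2 z) \to \exists w (y R^3 w \wedge zRw)).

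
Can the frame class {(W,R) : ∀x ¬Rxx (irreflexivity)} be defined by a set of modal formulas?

Modal frame validity is preserved under surjective bounded morphisms.
The 3-cycle (worlds w0,w1,w2 with w0→w1→w2→w0) is irreflexive, and the map sending every world to a single reflexive point • is a surjective bounded morphism (forth: every edge maps to (•,•); back: every world has a successor). So any modal formula valid on the 3-cycle is also valid on the reflexive point, which is not irreflexive.
So no modal formula (or set of formulas) defines exactly the irreflexive frames.

Not definable by any modal formula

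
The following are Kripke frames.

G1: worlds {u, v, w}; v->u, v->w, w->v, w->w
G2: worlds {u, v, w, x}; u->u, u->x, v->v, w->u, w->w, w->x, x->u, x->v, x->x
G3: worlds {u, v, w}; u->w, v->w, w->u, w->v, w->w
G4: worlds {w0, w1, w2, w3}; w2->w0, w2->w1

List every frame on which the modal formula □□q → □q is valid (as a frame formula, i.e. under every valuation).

G2, G3

The schema corresponds to density: ∀x ∀y (Rxy → ∃z (Rxz ∧ Rzy)).
G1: fails — Rvu but no z with Rvz and Rzu.
G2: satisfies the condition.
G3: satisfies the condition.
G4: fails — Rw2w0 but no z with Rw2z and Rzw0.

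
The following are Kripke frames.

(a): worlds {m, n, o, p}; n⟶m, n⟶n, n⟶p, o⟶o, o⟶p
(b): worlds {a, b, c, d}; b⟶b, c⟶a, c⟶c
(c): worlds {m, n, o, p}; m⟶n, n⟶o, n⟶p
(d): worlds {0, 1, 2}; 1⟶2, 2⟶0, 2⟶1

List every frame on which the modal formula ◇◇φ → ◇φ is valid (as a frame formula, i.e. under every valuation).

Frame correspondent (Sahlqvist): ∀x ∀y (xR²y → ∃w (y = w ∧ xRw)) — i.e. a generalized confluence (Geach) condition.
(a): holds.
(b): holds.
(c): fails — mR²o but no w with o=w and mRw.
(d): fails — 1R²0 but no w with 0=w and 1Rw.

(a), (b)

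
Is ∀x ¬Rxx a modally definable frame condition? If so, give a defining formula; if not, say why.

Not modally definable

Any modally definable frame class is closed under surjective bounded morphisms.
The 4-cycle (worlds a,b,c,d with a→b→c→d→a) is irreflexive, and the map sending every world to a single reflexive point • is a surjective bounded morphism (forth: every edge maps to (•,•); back: every world has a successor). So any modal formula valid on the 4-cycle is also valid on the reflexive point, which is not irreflexive.
So no modal formula (or set of formulas) defines exactly the irreflexive frames.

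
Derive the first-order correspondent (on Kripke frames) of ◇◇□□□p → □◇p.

This is a Sahlqvist (Geach-type) schema ◇^2□^3p → □^1◇^1p.
Minimal-valuation argument: fix x; take any y with xR^2y and any z with xR^1z. Set V(p) to the set of worlds R-reachable from y in exactly 3 steps. Then □^3p holds at y, so the antecedent holds at x; validity forces ◇^1p at z, giving a w with zR^1w and yR^3w.
First-order correspondent: ∀x ∀y ∀z ((xR²y ∧ xRz) → ∃w (yR³w ∧ zRw)).

∀x ∀y ∀z ((xR²y ∧ xRz) → ∃w (yR³w ∧ zRw))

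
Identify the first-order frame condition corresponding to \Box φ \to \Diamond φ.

Suppose □φ→◇φ is valid. At any x set V(φ)=W. Then □φ at x, so ◇φ at x, so x has a successor.
Conversely, any frame satisfying \forall x \exists y Rxy validates the schema.
So the correspondent is seriality.

seriality: \forall x \exists y Rxy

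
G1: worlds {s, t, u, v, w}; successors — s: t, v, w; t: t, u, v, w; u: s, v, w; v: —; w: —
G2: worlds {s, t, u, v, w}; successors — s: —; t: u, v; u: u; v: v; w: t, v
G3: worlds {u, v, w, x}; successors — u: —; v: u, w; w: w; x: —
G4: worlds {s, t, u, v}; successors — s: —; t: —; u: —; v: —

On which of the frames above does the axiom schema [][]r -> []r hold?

G4

The schema corresponds to density: forall x forall y (Rxy -> exists z (Rxz & Rzy)).
G1: fails — Rus but no z with Ruz and Rzs.
G2: fails — Rwt but no z with Rwz and Rzt.
G3: fails — Rvu but no z with Rvz and Rzu.
G4: ✓.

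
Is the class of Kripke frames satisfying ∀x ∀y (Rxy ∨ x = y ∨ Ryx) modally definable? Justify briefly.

No — not modally definable

Any modally definable frame class is closed under disjoint unions.
Take 4 disjoint single-world reflexive frames: each is trivially connected, but their disjoint union has 4 worlds with no edge between distinct components, so it is not connected.
Hence connectedness of R is not modally definable.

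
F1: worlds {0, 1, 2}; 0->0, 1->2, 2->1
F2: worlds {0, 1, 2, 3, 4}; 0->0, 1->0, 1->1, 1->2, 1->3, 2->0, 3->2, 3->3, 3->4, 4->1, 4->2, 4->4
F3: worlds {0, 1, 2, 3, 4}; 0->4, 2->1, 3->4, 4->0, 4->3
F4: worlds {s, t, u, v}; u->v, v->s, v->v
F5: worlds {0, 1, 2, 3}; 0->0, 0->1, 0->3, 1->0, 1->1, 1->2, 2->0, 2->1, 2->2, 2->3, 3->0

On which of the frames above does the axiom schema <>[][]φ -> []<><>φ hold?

F1, F2, F5

Frame correspondent (Sahlqvist): forall x forall y forall z ((xRy & xRz) -> exists w (y R^2 w & z R^2 w)) — i.e. a generalized confluence (Geach) condition.
F1: holds.
F2: holds.
F3: fails — 2R1, 2R1 but no w with 1R²w and 1R²w.
F4: fails — vRs, vRs but no w with sR²w and sR²w.
F5: holds.
Valid on: F1, F2, F5.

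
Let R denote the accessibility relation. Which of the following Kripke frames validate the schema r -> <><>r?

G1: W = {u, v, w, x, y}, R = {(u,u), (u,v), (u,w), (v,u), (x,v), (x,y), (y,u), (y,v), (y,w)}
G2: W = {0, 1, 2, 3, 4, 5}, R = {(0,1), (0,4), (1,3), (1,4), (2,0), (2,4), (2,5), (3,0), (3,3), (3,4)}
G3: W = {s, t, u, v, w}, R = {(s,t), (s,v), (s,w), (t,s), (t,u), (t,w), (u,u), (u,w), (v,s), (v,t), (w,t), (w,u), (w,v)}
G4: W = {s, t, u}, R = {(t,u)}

The schema corresponds to a generalized confluence (Geach) condition: forall x exists w (x = w & x R^2 w).
G1: fails — at w but no t with w=t and wR²t.
G2: fails — at 0 but no w with 0=w and 0R²w.
G3: satisfies the condition.
G4: fails — at s but no w with s=w and sR²w.
Valid on: G3.

G3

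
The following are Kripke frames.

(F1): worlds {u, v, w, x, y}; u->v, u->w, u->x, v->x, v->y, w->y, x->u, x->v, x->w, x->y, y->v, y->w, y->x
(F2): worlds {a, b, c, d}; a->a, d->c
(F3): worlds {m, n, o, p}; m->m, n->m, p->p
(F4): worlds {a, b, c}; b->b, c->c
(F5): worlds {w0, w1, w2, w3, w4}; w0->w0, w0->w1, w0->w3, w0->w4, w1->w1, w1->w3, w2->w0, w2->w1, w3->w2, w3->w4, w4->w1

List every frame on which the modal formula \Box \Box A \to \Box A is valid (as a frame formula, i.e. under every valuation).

The schema corresponds to density: \forall x \forall y (Rxy \to \exists z (Rxz \wedge Rzy)).
(F1): fails — Rxu but no z with Rxz and Rzu.
(F2): fails — Rdc but no z with Rdz and Rzc.
(F3): holds.
(F4): holds.
(F5): fails — Rw3w2 but no z with Rw3z and Rzw2.

(F3), (F4)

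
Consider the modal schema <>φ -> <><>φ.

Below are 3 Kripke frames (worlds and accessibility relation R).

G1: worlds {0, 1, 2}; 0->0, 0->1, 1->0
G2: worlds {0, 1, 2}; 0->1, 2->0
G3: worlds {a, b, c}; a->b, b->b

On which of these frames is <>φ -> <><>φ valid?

Frame correspondent (Sahlqvist): forall x forall y (xRy -> exists w (y = w & x R^2 w)) — i.e. a generalized confluence (Geach) condition.
G1: holds.
G2: fails — 0R1 but no w with 1=w and 0R²w.
G3: holds.
Valid on: G1, G3.

G1, G3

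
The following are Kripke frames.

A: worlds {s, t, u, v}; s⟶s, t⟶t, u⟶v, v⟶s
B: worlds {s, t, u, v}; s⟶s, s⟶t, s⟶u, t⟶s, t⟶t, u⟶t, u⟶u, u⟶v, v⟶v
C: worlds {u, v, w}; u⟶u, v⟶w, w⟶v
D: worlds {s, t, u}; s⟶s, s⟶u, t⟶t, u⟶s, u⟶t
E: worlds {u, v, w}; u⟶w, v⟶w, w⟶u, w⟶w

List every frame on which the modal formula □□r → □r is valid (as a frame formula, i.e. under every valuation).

B, D, E

This is the axiom for density; its first-order frame correspondent is ∀x ∀y (Rxy → ∃z (Rxz ∧ Rzy)).
A: fails — Ruv but no z with Ruz and Rzv.
B: satisfies the condition.
C: fails — Rvw but no z with Rvz and Rzw.
D: satisfies the condition.
E: satisfies the condition.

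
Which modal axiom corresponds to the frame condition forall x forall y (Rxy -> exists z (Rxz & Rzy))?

This is density; the standard corresponding axiom is C4: □□p → □p.
Suppose □□p→□p is valid. Take Rxy and set V(p)={w : xR²w}. Then □□p at x, so □p at x, so p at y, i.e. ∃z(Rxz∧Rzy).

□□p → □p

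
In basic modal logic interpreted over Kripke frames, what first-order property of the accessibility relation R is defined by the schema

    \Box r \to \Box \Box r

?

transitivity

Suppose □r→□□r is valid. Take Rxy, Ryz and set V(r)={w : Rxw}. Then □r at x, so □□r at x, so □r at y, so r at z, i.e. Rxz.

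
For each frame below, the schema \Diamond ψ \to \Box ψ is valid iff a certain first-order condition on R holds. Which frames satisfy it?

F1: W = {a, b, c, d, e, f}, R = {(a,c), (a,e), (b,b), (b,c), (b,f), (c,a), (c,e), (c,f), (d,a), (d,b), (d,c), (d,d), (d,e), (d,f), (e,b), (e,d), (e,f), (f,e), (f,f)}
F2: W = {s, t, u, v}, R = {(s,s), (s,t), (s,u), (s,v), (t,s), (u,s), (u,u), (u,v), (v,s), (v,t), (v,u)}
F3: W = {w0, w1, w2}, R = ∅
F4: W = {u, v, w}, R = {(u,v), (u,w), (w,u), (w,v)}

The schema corresponds to partial functionality: \forall x \forall y \forall z (Rxy \wedge Rxz \to y = z).
F1: fails — a sees both c and e.
F2: fails — s sees both s and t.
F3: satisfies the condition.
F4: fails — u sees both v and w.

F3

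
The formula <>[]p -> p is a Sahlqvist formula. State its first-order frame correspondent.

symmetry

This is frame-equivalent to p → □◇p (substitute ¬p for p and contrapose).
Suppose p→□◇p is valid. Take Rxy and set V(p)={x}. Then p at x, so □◇p at x, so ◇p at y, so some z with Ryz has p; z=x, i.e. Ryx.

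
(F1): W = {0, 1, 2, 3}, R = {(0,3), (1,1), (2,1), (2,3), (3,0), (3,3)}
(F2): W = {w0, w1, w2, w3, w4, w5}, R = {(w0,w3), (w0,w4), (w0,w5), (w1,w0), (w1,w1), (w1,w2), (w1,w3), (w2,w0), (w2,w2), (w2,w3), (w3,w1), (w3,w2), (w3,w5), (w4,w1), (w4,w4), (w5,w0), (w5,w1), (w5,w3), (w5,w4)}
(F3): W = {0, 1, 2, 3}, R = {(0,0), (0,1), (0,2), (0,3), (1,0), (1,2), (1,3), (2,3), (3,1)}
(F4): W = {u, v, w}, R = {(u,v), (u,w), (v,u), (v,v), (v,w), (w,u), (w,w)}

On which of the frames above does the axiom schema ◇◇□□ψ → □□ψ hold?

(F4)

This is the axiom for a generalized confluence (Geach) condition; its first-order frame correspondent is ∀x ∀y ∀z ((xR²y ∧ xR²z) → ∃w (yR²w ∧ z = w)).
(F1): fails — 2R²0, 2R²1 but no w with 0R²w and 1=w.
(F2): fails — w0R²w3, w0R²w5 but no w with w3R²w and w5=w.
(F3): fails — 0R²2, 0R²0 but no w with 2R²w and 0=w.
(F4): ✓.
Valid on: (F4).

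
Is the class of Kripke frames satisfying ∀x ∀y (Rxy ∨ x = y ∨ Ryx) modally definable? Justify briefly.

Not modally definable

If a class were modally definable it would be closed under disjoint unions (Goldblatt–Thomason).
Take 4 disjoint single-world reflexive frames: each is trivially connected, but their disjoint union has 4 worlds with no edge between distinct components, so it is not connected.
So the class is not modally definable.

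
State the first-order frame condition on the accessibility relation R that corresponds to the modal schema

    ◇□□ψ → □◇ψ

∀x ∀y ∀z ((xRy ∧ xRz) → ∃w (yR²w ∧ zRw))

This is a Sahlqvist (Geach-type) schema ◇^1□^2ψ → □^1◇^1ψ.
First-order correspondent: ∀x ∀y ∀z ((xRy ∧ xRz) → ∃w (yR²w ∧ zRw)).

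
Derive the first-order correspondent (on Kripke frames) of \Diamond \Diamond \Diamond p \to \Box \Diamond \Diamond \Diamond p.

\forall x \forall y \forall z ((x R^3 y \wedge xRz) \to \exists w (y = w \wedge z R^3 w))

This is a Sahlqvist (Geach-type) schema ◇^3□^0p → □^1◇^3p.
Minimal-valuation argument: fix x; take any y with xR^3y and any z with xR^1z. Set V(p) to the set of worlds R-reachable from y in exactly 0 steps. Then □^0p holds at y, so the antecedent holds at x; validity forces ◇^3p at z, giving a w with zR^3w and yR^0w.
First-order correspondent: \forall x \forall y \forall z ((x R^3 y \wedge xRz) \to \exists w (y = w \wedge z R^3 w)).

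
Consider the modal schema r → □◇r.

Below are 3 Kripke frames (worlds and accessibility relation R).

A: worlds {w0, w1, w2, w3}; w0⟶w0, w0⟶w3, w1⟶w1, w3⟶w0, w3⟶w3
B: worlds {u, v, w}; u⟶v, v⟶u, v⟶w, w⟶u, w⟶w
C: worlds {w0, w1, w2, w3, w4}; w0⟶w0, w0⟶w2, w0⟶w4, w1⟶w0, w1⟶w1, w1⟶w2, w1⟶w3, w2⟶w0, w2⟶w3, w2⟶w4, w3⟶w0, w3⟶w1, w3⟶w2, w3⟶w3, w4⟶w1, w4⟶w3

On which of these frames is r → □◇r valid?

A

The schema corresponds to symmetry: ∀x ∀y (Rxy → Ryx).
A: ✓.
B: fails — Rwu but not Ruw.
C: fails — Rw1w0 but not Rw0w1.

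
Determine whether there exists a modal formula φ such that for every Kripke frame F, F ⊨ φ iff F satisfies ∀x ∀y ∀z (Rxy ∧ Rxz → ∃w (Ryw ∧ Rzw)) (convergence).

Yes: it is convergence, defined by the .2 schema ◇□q → □◇q.

Definable; ◇□q → □◇q defines it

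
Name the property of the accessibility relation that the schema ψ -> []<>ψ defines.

Suppose ψ→□◇ψ is valid. Take Rxy and set V(ψ)={x}. Then ψ at x, so □◇ψ at x, so ◇ψ at y, so some z with Ryz has ψ; z=x, i.e. Ryx.
Conversely, any frame satisfying forall x forall y (Rxy -> Ryx) validates the schema.
Frame condition: forall x forall y (Rxy -> Ryx).

Symmetry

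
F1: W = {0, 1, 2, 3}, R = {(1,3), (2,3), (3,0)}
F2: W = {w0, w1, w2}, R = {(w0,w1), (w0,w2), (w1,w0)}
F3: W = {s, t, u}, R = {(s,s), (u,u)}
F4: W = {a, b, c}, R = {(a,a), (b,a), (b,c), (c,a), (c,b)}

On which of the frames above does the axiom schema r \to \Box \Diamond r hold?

Frame correspondent (Sahlqvist): \forall x \forall y (Rxy \to Ryx) — i.e. symmetry.
F1: fails — R23 but not R32.
F2: fails — Rw0w2 but not Rw2w0.
F3: condition met.
F4: fails — Rba but not Rab.

F3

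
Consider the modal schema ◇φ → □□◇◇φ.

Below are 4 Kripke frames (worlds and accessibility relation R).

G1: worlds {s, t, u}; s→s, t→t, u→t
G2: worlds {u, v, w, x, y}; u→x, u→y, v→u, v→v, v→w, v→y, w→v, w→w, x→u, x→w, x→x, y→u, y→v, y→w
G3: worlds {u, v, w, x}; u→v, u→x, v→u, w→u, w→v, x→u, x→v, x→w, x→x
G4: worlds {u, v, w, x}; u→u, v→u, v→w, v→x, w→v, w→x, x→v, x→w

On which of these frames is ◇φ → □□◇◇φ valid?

G1

The schema corresponds to a generalized confluence (Geach) condition: ∀x ∀y ∀z ((xRy ∧ xR²z) → ∃w (y = w ∧ zR²w)).
G1: ✓.
G2: fails — uRx, uR²w but no t with x=t and wR²t.
G3: fails — vRu, vR²v but no t with u=t and vR²t.
G4: fails — vRw, vR²u but no t with w=t and uR²t.
Valid on: G1.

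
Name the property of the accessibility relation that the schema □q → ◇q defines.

This schema is the D axiom.
Its frame correspondent is seriality — ∀x ∃y Rxy.

seriality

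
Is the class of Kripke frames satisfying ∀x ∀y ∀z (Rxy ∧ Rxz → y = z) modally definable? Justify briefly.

Yes — defined by ◇r → □r

Yes: it is partial functionality, defined by the CD schema ◇r → □r.
Suppose ◇r→□r is valid. Take Rxy, Rxz and set V(r)={y}. Then ◇r at x, so □r at x, so r at z, i.e. z=y.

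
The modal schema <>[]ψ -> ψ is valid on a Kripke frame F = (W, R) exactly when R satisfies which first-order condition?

This schema is equivalent to the B axiom ψ → □◇ψ.
Its frame correspondent is symmetry — forall x forall y (Rxy -> Ryx).

Symmetry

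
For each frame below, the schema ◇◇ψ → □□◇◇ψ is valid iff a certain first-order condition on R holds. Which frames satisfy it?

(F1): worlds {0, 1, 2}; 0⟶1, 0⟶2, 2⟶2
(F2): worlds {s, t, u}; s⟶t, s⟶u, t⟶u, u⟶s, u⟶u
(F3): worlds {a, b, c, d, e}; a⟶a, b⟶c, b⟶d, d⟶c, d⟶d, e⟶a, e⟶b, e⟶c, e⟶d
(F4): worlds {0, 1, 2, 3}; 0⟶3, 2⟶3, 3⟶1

(F1)

This is the axiom for a generalized confluence (Geach) condition; its first-order frame correspondent is ∀x ∀y ∀z ((xR²y ∧ xR²z) → ∃w (y = w ∧ zR²w)).
(F1): satisfies the condition.
(F2): fails — uR²t, uR²s but no w with t=w and sR²w.
(F3): fails — bR²c, bR²c but no w with c=w and cR²w.
(F4): fails — 0R²1, 0R²1 but no w with 1=w and 1R²w.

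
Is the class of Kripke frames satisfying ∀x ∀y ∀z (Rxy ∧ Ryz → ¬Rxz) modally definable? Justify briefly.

Modal frame validity is preserved under surjective bounded morphisms.
The 3-cycle (worlds 0,1,2 with 0→1→2→0) is intransitive. Mapping every world to a single reflexive point • is a surjective bounded morphism; the reflexive point is not intransitive (R••∧R•• but R••).
Hence intransitivity is not modally definable.

Not definable by any modal formula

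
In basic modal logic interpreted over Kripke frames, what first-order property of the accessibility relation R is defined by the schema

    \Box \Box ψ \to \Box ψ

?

Suppose □□ψ→□ψ is valid. Take Rxy and set V(ψ)={w : xR²w}. Then □□ψ at x, so □ψ at x, so ψ at y, i.e. ∃z(Rxz∧Rzy).
Conversely, on a frame with density the schema holds at every world under every valuation.
Frame condition: \forall x \forall y (Rxy \to \exists z (Rxz \wedge Rzy)).

density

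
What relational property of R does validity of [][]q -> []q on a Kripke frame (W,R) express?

density

Suppose □□q→□q is valid. Take Rxy and set V(q)={w : xR²w}. Then □□q at x, so □q at x, so q at y, i.e. ∃z(Rxz∧Rzy).
The converse is a direct semantic check.
Frame condition: forall x forall y (Rxy -> exists z (Rxz & Rzy)).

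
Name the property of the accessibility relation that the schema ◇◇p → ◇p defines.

transitivity: ∀x ∀y ∀z (Rxy ∧ Ryz → Rxz)

Replacing p by ¬p and contraposing gives the equivalent schema □p → □□p.
Suppose □p→□□p is valid. Take Rxy, Ryz and set V(p)={w : Rxw}. Then □p at x, so □□p at x, so □p at y, so p at z, i.e. Rxz.
Conversely, on a frame with transitivity the schema holds at every world under every valuation.
So the correspondent is transitivity.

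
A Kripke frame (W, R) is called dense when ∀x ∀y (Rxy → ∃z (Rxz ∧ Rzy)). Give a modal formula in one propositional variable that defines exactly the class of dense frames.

The condition is density. The C4 schema □□q → □q defines it.

□□q → □q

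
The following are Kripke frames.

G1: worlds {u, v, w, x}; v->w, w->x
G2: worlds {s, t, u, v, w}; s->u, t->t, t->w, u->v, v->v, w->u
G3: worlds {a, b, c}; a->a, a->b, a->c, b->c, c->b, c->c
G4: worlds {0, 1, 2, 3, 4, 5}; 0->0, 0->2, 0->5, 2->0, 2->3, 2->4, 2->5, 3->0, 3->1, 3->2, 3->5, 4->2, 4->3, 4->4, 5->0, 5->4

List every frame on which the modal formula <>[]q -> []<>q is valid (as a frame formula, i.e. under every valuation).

Frame correspondent (Sahlqvist): forall x forall y forall z (Rxy & Rxz -> exists w (Ryw & Rzw)) — i.e. convergence.
G1: fails — Rwx and Rwx but x and x have no common successor.
G2: fails — Rtw and Rtt but w and t have no common successor.
G3: satisfies the condition.
G4: fails — R32 and R31 but 2 and 1 have no common successor.
Valid on: G3.

G3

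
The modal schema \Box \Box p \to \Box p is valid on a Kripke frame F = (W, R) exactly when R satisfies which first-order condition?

density

This schema is the C4 axiom.
It corresponds to density: \forall x \forall y (Rxy \to \exists z (Rxz \wedge Rzy)).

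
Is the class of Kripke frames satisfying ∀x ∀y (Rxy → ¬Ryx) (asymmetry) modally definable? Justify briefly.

No

If a class were modally definable it would be closed under surjective bounded morphisms (Goldblatt–Thomason).
The 3-cycle (worlds s,t,u with s→t→u→s) is asymmetric. Mapping every world to a single reflexive point • is a surjective bounded morphism, and the reflexive point is not asymmetric (R•• but asymmetry requires ¬R••).
Hence asymmetry is not modally definable.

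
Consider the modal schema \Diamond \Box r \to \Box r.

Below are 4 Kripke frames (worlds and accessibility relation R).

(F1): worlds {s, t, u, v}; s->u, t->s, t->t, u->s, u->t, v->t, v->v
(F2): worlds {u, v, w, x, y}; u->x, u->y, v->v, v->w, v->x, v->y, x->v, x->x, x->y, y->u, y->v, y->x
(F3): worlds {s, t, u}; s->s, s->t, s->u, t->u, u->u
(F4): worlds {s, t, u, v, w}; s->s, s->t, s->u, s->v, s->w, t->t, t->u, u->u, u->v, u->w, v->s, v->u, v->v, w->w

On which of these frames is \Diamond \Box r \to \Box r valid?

This is the axiom for the Euclidean property; its first-order frame correspondent is \forall x \forall y \forall z (Rxy \wedge Rxz \to Ryz).
(F1): fails — Rsu and Rsu but not Ruu.
(F2): fails — Ruy and Ruy but not Ryy.
(F3): fails — Rsu and Rss but not Rus.
(F4): fails — Rsv and Rsw but not Rvw.

none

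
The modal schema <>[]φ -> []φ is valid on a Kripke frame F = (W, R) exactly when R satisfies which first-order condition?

This is frame-equivalent to ◇φ → □◇φ (substitute ¬φ for φ and contrapose).
Suppose ◇φ→□◇φ is valid. Take Rxy, Rxz and set V(φ)={y}. Then ◇φ at x, so □◇φ at x, so ◇φ at z, so some w with Rzw has φ; w=y, i.e. Rzy. By symmetry of the argument, Ryz.

the Euclidean property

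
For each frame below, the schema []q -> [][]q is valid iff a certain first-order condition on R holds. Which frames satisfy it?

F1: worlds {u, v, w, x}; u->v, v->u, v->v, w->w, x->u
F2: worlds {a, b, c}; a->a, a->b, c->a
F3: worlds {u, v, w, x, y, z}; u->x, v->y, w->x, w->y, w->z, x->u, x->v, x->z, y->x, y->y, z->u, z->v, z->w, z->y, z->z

none

Frame correspondent (Sahlqvist): forall x forall y forall z (Rxy & Ryz -> Rxz) — i.e. transitivity.
F1: fails — Ruv and Rvu but not Ruu.
F2: fails — Rca and Rab but not Rcb.
F3: fails — Ryx and Rxz but not Ryz.
Valid on no frame.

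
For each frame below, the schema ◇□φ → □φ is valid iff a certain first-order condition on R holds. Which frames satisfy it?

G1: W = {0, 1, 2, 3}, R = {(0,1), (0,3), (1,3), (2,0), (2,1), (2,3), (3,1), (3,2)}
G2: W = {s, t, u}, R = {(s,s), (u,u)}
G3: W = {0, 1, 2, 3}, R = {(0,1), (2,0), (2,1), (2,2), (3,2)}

The schema corresponds to the Euclidean property: ∀x ∀y ∀z (Rxy ∧ Rxz → Ryz).
G1: fails — R01 and R01 but not R11.
G2: satisfies the condition.
G3: fails — R01 and R01 but not R11.

G2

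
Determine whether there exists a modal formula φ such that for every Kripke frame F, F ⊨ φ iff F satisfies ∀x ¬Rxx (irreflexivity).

No — not modally definable

Modal frame validity is preserved under surjective bounded morphisms.
The 2-cycle (worlds w0,w1 with w0→w1→w0) is irreflexive, and the map sending every world to a single reflexive point • is a surjective bounded morphism (forth: every edge maps to (•,•); back: every world has a successor). So any modal formula valid on the 2-cycle is also valid on the reflexive point, which is not irreflexive.
So the class is not modally definable.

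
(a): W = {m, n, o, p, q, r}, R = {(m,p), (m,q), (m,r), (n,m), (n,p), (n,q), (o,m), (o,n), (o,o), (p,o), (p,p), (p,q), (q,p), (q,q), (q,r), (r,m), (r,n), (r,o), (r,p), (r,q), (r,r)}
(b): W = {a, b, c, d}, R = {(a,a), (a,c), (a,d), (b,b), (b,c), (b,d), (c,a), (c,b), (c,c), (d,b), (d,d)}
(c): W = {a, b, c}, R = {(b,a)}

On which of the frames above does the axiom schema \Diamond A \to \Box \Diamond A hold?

Frame correspondent (Sahlqvist): \forall x \forall y \forall z (Rxy \wedge Rxz \to Ryz) — i.e. the Euclidean property.
(a): fails — Rmp and Rmr but not Rpr.
(b): fails — Rac and Rad but not Rcd.
(c): fails — Rba and Rba but not Raa.

none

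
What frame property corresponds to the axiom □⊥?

emptiness of R: ∀x ∀y ¬Rxy

This schema is the Ver axiom.
It corresponds to emptiness of R: ∀x ∀y ¬Rxy.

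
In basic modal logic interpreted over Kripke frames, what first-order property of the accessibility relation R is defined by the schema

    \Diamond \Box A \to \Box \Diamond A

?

Convergence

Suppose ◇□A→□◇A is valid. Take Rxy, Rxz and set V(A)={w : Ryw}. Then □A at y so ◇□A at x, so □◇A at x, so ◇A at z, giving w with Rzw and Ryw.
The converse is a direct semantic check.
Frame condition: \forall x \forall y \forall z (Rxy \wedge Rxz \to \exists w (Ryw \wedge Rzw)).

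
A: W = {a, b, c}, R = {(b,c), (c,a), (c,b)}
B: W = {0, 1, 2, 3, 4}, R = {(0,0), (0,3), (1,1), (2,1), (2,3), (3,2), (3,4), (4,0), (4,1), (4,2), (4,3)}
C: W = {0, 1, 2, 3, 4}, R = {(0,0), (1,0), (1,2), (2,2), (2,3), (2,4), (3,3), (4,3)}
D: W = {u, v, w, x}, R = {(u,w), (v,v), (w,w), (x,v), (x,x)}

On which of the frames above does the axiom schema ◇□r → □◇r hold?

D

This is the axiom for convergence; its first-order frame correspondent is ∀x ∀y ∀z (Rxy ∧ Rxz → ∃w (Ryw ∧ Rzw)).
A: fails — Rca and Rca but a and a have no common successor.
B: fails — R00 and R03 but 0 and 3 have no common successor.
C: fails — R10 and R12 but 0 and 2 have no common successor.
D: ✓.
Valid on: D.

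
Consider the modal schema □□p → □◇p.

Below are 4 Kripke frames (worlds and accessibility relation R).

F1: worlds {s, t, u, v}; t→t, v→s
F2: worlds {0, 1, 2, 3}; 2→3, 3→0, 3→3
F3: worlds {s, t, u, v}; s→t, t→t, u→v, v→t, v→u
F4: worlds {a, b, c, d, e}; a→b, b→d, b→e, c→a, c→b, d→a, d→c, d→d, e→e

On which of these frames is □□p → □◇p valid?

F3, F4

Frame correspondent (Sahlqvist): ∀x ∀z (xRz → ∃w (xR²w ∧ zRw)) — i.e. a generalized confluence (Geach) condition.
F1: fails — vRs but no w with vR²w and sRw.
F2: fails — 3R0 but no w with 3R²w and 0Rw.
F3: condition met.
F4: condition met.
Valid on: F3, F4.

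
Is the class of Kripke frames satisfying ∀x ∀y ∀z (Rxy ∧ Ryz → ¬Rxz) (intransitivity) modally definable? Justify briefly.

Not modally definable

If a class were modally definable it would be closed under surjective bounded morphisms (Goldblatt–Thomason).
The 7-cycle (worlds 0,1,2,3,4,5,6 with 0→1→2→3→4→5→6→0) is intransitive. Mapping every world to a single reflexive point • is a surjective bounded morphism; the reflexive point is not intransitive (R••∧R•• but R••).
Hence intransitivity is not modally definable.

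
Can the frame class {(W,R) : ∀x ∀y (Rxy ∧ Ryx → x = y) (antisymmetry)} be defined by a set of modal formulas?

Not modally definable

Modal frame validity is preserved under surjective bounded morphisms.
The 4-cycle (worlds a,b,c,d with a→b→c→d→a) is antisymmetric. Sending even-indexed worlds to • and odd-indexed worlds to ∘ is a surjective bounded morphism onto the two-world frame with •↔∘, which is not antisymmetric.
So the class is not modally definable.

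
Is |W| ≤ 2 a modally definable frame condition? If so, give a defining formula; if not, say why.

Modal frame validity is preserved under disjoint unions.
Any modal formula valid on each of 3 disjoint one-world frames is valid on their disjoint union (validity is preserved under disjoint unions). Each one-world frame has |W|=1≤2, but the union has |W|=3.
So the class is not modally definable.

No — not modally definable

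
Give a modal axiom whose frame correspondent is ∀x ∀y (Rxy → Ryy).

This is shift-reflexivity; the standard corresponding axiom is T□: □(□s → s).

□(□s → s)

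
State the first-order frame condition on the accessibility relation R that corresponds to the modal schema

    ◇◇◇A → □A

∀x ∀y ∀z ((xR³y ∧ xRz) → ∃w (y = w ∧ z = w))

This is a Sahlqvist (Geach-type) schema ◇^3□^0A → □^1◇^0A.
First-order correspondent: ∀x ∀y ∀z ((xR³y ∧ xRz) → ∃w (y = w ∧ z = w)).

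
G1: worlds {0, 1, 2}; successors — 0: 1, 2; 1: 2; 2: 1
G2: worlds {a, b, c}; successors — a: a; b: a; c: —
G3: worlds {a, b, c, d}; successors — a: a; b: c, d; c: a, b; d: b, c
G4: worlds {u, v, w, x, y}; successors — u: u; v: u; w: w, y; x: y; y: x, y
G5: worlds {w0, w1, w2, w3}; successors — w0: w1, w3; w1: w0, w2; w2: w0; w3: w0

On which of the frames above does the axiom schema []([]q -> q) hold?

G2

This is the axiom for shift-reflexivity; its first-order frame correspondent is forall x forall y (Rxy -> Ryy).
G1: fails — R12 but not R22.
G2: condition met.
G3: fails — Rbc but not Rcc.
G4: fails — Ryx but not Rxx.
G5: fails — Rw1w2 but not Rw2w2.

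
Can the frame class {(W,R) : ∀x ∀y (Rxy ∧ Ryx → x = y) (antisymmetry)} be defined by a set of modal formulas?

Not modally definable

If a class were modally definable it would be closed under surjective bounded morphisms (Goldblatt–Thomason).
The 4-cycle (worlds w0,w1,w2,w3 with w0→w1→w2→w3→w0) is antisymmetric. Sending even-indexed worlds to a and odd-indexed worlds to b is a surjective bounded morphism onto the two-world frame with a↔b, which is not antisymmetric.
So the class is not modally definable.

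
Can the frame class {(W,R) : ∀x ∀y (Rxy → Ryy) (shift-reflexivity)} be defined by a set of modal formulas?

This is a Sahlqvist condition; the T□ axiom □(□r → r) defines it.
Suppose □(□r→r) is valid. Take Rxy and set V(r)={w : Ryw}. Then at y, □r holds; since □(□r→r) at x, □r→r at y, so r at y, i.e. Ryy.

Yes, by □(□r → r)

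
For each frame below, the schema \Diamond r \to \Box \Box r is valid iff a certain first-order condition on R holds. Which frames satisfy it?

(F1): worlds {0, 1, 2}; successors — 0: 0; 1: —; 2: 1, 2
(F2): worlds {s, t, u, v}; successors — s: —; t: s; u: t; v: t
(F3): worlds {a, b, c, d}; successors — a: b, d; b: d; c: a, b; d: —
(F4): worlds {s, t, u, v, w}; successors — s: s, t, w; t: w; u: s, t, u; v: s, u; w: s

Frame correspondent (Sahlqvist): \forall x \forall y \forall z ((xRy \wedge x R^2 z) \to \exists w (y = w \wedge z = w)) — i.e. a generalized confluence (Geach) condition.
(F1): fails — 2R1, 2R²2 but 1 ≠ 2.
(F2): fails — uRt, uR²s but t ≠ s.
(F3): fails — aRb, aR²d but b ≠ d.
(F4): fails — sRs, sR²t but s ≠ t.
Valid on no frame.

none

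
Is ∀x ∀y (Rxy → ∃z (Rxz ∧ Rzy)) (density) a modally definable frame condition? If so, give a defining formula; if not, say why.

The condition is density. A defining modal formula is □□q → □q.
Suppose □□q→□q is valid. Take Rxy and set V(q)={w : xR²w}. Then □□q at x, so □q at x, so q at y, i.e. ∃z(Rxz∧Rzy).

Definable; □□q → □q defines it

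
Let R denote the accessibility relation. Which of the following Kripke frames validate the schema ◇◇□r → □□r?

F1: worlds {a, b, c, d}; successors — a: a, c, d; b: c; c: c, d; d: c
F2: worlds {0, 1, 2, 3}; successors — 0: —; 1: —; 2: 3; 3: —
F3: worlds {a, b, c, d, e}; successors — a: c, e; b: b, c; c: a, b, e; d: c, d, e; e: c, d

This is the axiom for a generalized confluence (Geach) condition; its first-order frame correspondent is ∀x ∀y ∀z ((xR²y ∧ xR²z) → ∃w (yRw ∧ z = w)).
F1: fails — aR²c, aR²a but no w with cRw and a=w.
F2: holds.
F3: fails — aR²a, aR²a but no w with aRw and a=w.

F2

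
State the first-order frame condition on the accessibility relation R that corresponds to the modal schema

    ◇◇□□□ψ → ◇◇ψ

This is a Sahlqvist (Geach-type) schema ◇^2□^3ψ → □^0◇^2ψ.
First-order correspondent: ∀x ∀y (xR²y → ∃w (yR³w ∧ xR²w)).

∀x ∀y (xR²y → ∃w (yR³w ∧ xR²w))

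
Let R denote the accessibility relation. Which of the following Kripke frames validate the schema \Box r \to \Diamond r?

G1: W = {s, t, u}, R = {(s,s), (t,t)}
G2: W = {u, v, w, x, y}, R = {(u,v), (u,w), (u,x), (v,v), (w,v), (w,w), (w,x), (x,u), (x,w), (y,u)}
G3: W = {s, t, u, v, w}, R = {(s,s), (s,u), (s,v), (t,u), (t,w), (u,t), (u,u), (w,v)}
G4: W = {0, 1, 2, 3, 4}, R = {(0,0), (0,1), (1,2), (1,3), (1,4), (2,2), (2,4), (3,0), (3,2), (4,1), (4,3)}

G2, G4

This is the axiom for seriality; its first-order frame correspondent is \forall x \exists y Rxy.
G1: fails — world u has no successor.
G2: ✓.
G3: fails — world v has no successor.
G4: ✓.
Valid on: G2, G4.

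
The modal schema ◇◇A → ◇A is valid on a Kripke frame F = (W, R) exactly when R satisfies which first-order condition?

Transitivity

Equivalently (dual form): □A → □□A.
Suppose □A→□□A is valid. Take Rxy, Ryz and set V(A)={w : Rxw}. Then □A at x, so □□A at x, so □A at y, so A at z, i.e. Rxz.
Conversely, any frame satisfying ∀x ∀y ∀z (Rxy ∧ Ryz → Rxz) validates the schema.
Frame condition: ∀x ∀y ∀z (Rxy ∧ Ryz → Rxz).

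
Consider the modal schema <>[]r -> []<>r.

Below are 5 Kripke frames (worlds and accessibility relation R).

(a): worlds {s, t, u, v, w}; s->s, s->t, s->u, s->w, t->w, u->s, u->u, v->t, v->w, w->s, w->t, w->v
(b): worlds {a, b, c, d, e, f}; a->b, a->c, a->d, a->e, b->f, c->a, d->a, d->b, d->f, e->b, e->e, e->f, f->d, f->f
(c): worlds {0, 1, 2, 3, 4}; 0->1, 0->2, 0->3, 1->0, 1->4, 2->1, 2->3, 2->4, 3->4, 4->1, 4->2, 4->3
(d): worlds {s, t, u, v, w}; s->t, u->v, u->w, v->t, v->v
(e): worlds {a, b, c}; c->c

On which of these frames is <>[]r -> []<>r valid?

The schema corresponds to convergence: forall x forall y forall z (Rxy & Rxz -> exists w (Ryw & Rzw)).
(a): fails — Rsw and Rst but w and t have no common successor.
(b): fails — Rab and Rac but b and c have no common successor.
(c): fails — R23 and R24 but 3 and 4 have no common successor.
(d): fails — Rst and Rst but t and t have no common successor.
(e): ✓.

(e)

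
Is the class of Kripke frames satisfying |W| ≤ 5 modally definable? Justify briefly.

No

If a class were modally definable it would be closed under disjoint unions (Goldblatt–Thomason).
Any modal formula valid on each of 6 disjoint one-world frames is valid on their disjoint union (validity is preserved under disjoint unions). Each one-world frame has |W|=1≤5, but the union has |W|=6.
Hence having at most 5 worlds is not modally definable.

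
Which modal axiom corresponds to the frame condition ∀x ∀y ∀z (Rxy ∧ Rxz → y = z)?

◇ψ → □ψ

The condition is partial functionality. The CD schema ◇ψ → □ψ defines it.
Suppose ◇ψ→□ψ is valid. Take Rxy, Rxz and set V(ψ)={y}. Then ◇ψ at x, so □ψ at x, so ψ at z, i.e. z=y.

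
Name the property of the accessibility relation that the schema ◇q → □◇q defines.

This schema is the 5 axiom.
Its frame correspondent is the Euclidean property — ∀x ∀y ∀z (Rxy ∧ Rxz → Ryz).

the Euclidean property: ∀x ∀y ∀z (Rxy ∧ Rxz → Ryz)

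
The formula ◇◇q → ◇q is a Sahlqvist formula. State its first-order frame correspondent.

transitivity

Equivalently (dual form): □q → □□q.
Suppose □q→□□q is valid. Take Rxy, Ryz and set V(q)={w : Rxw}. Then □q at x, so □□q at x, so □q at y, so q at z, i.e. Rxz.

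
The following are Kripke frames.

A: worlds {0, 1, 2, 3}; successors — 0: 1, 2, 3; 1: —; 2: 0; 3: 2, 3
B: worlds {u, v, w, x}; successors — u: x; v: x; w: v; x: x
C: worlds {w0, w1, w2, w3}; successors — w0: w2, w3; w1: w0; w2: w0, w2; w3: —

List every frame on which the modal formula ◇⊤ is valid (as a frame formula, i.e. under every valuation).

B

The schema corresponds to seriality: ∀x ∃y Rxy.
A: fails — world 1 has no successor.
B: ✓.
C: fails — world w3 has no successor.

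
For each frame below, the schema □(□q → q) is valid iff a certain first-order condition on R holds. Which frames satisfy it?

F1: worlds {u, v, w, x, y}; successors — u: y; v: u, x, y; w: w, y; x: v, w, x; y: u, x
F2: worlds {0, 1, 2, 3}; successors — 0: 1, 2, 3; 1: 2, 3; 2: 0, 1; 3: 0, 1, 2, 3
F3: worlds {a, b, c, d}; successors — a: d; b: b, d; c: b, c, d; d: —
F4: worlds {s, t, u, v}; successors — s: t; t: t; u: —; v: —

F4

The schema corresponds to shift-reflexivity: ∀x ∀y (Rxy → Ryy).
F1: fails — Rvu but not Ruu.
F2: fails — R32 but not R22.
F3: fails — Rcd but not Rdd.
F4: satisfies the condition.
Valid on: F4.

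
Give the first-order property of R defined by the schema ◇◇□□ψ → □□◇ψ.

This is a Sahlqvist (Geach-type) schema ◇^2□^2ψ → □^2◇^1ψ.
First-order correspondent: ∀x ∀y ∀z ((xR²y ∧ xR²z) → ∃w (yR²w ∧ zRw)).

∀x ∀y ∀z ((xR²y ∧ xR²z) → ∃w (yR²w ∧ zRw))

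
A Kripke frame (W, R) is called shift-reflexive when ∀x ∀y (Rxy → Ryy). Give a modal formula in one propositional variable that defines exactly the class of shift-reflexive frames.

This is shift-reflexivity; the standard corresponding axiom is T□: □(□p → p).

□(□p → p)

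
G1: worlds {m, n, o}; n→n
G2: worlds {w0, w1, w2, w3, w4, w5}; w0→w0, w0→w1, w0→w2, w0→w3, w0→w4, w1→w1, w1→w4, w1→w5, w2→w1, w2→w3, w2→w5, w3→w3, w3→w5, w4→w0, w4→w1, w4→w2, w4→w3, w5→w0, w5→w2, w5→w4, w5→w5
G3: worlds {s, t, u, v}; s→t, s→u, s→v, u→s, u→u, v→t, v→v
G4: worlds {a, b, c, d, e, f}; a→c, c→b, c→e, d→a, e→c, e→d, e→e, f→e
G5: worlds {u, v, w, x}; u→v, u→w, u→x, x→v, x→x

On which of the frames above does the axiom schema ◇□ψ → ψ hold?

The schema corresponds to symmetry: ∀x ∀y (Rxy → Ryx).
G1: ✓.
G2: fails — Rw0w1 but not Rw1w0.
G3: fails — Rvt but not Rtv.
G4: fails — Red but not Rde.
G5: fails — Ruv but not Rvu.

G1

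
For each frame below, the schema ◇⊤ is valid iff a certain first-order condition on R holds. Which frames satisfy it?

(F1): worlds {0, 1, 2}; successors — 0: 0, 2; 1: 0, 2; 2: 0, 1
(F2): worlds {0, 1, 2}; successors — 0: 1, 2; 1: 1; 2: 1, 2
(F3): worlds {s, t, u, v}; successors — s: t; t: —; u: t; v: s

Frame correspondent (Sahlqvist): ∀x ∃y Rxy — i.e. seriality.
(F1): satisfies the condition.
(F2): satisfies the condition.
(F3): fails — world t has no successor.

(F1), (F2)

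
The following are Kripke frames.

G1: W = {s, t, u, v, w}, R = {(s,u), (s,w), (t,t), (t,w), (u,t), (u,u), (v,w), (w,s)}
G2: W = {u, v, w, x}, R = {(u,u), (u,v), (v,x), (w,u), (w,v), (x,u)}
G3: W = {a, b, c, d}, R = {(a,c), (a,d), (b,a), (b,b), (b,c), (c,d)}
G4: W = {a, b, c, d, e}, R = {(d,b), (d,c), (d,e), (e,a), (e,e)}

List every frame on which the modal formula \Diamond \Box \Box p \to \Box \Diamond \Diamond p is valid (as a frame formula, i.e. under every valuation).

G1, G2

The schema corresponds to a generalized confluence (Geach) condition: \forall x \forall y \forall z ((xRy \wedge xRz) \to \exists w (y R^2 w \wedge z R^2 w)).
G1: condition met.
G2: condition met.
G3: fails — aRc, aRc but no w with cR²w and cR²w.
G4: fails — dRb, dRb but no w with bR²w and bR²w.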